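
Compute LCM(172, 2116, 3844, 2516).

54999425372

172 = 2² · 43; 2116 = 2² · 23²; 3844 = 2² · 31²; 2516 = 2² · 17 · 37
lcm takes max exponent of each prime: 2² · 17 · 23² · 31² · 37 · 43 = 54999425372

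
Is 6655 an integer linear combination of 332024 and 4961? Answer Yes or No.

Yes

By Bézout, 332024u + 4961v = 6655 has integer solutions iff gcd(332024, 4961) | 6655.
Euclid: 332024 = 66·4961 + 4598; 4961 = 1·4598 + 363; 4598 = 12·363 + 242; 363 = 1·242 + 121; 242 = 2·121 + 0. gcd = 121; 6655 mod 121 = 0. Yes.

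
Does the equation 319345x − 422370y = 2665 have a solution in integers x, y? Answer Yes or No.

Yes

gcd(319345, 422370): 422370 = 1·319345 + 103025; 319345 = 3·103025 + 10270; 103025 = 10·10270 + 325; 10270 = 31·325 + 195; 325 = 1·195 + 130; 195 = 1·130 + 65; 130 = 2·65 + 0 → 65
65 divides 2665, so a solution exists.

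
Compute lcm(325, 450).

gcd first: 450 = 1·325 + 125; 325 = 2·125 + 75; 125 = 1·75 + 50; 75 = 1·50 + 25; 50 = 2·25 + 0 → gcd = 25
lcm = 325·450/gcd = 146250/25 = 5850

5850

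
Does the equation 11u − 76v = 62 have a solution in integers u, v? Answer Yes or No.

gcd(11, 76): 76 = 6·11 + 10; 11 = 1·10 + 1; 10 = 10·1 + 0 → 1
1 divides 62, so a solution exists.

Yes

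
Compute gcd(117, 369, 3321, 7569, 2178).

gcd(117, 369): 369 = 3·117 + 18; 117 = 6·18 + 9; 18 = 2·9 + 0 → 9
gcd(9, 3321): 3321 = 369·9 + 0 → 9
gcd(9, 7569): 7569 = 841·9 + 0 → 9
gcd(9, 2178): 2178 = 242·9 + 0 → 9

9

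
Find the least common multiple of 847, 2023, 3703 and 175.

3237255175

847 = 7 · 11²; 2023 = 7 · 17²; 3703 = 7 · 23²; 175 = 5² · 7
lcm takes max exponent of each prime: 5² · 7 · 11² · 17² · 23² = 3237255175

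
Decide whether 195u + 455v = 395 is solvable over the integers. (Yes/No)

gcd(195, 455): 455 = 2·195 + 65; 195 = 3·65 + 0 → 65
65 does not divide 395, so a solution does not exist.

No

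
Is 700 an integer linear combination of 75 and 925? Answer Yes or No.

By Bézout, 75u + 925v = 700 has integer solutions iff gcd(75, 925) | 700.
Euclid: 925 = 12·75 + 25; 75 = 3·25 + 0. gcd = 25; 700 mod 25 = 0. Yes.

Yes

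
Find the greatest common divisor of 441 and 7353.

441 = 3² · 7²
7353 = 3² · 19 · 43
Common: 3² = 9

9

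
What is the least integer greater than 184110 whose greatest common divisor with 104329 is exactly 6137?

190247

Multiples of 6137 above 184110: 6137·31, 6137·32, … . Need the cofactor coprime to 104329/6137 = 17.
Checking s = 31, 32, … the first with gcd(s, 17) = 1 is s = 31, giving 190247.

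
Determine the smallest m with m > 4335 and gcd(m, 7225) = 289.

4624

7225 = 289·25. Any m with gcd(m, 7225) = 289 is a multiple of 289, say 289s, with s coprime to 25.
Need s > 4335/289, so s ≥ 16. First s ≥ 16 with gcd(s, 25) = 1 is s = 16. Thus m = 289·16 = 4624.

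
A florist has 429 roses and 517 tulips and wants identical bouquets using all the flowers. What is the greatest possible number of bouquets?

11

Euclid: 517 = 1·429 + 88; 429 = 4·88 + 77; 88 = 1·77 + 11; 77 = 7·11 + 0. Last nonzero remainder: 11.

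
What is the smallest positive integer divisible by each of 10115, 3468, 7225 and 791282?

lcm(10115, 3468) = 10115·3468/gcd = 35078820/289 = 121380
lcm(121380, 7225) = 121380·7225/gcd = 876970500/1445 = 606900
lcm(606900, 791282) = 606900·791282/gcd = 480229045800/578 = 830846100

830846100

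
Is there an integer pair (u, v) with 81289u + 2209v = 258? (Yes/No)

Yes

By Bézout, 81289u + 2209v = 258 has integer solutions iff gcd(81289, 2209) | 258.
Euclid: 81289 = 36·2209 + 1765; 2209 = 1·1765 + 444; 1765 = 3·444 + 433; 444 = 1·433 + 11; 433 = 39·11 + 4; 11 = 2·4 + 3; 4 = 1·3 + 1; 3 = 3·1 + 0. gcd = 1; 258 mod 1 = 0. Yes.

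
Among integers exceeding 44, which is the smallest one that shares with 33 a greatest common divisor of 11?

55

gcd(x, 33) = 11 forces 11 | x; write x = 11s. Then gcd(11s, 11·3) = 11·gcd(s, 3), so need gcd(s, 3) = 1.
11s > 44 gives s ≥ 5. The least s ≥ 5 coprime to 3 is 5, so x = 11·5 = 55.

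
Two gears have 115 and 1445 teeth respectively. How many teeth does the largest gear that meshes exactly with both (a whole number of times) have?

5

Euclid: 1445 = 12·115 + 65; 115 = 1·65 + 50; 65 = 1·50 + 15; 50 = 3·15 + 5; 15 = 3·5 + 0. Last nonzero remainder: 5.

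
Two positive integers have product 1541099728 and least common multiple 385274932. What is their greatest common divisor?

4

gcd·lcm = product, so gcd = 1541099728/385274932 = 4.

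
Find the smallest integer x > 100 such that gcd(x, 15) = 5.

Multiples of 5 above 100: 5·21, 5·22, … . Need the cofactor coprime to 15/5 = 3.
Checking s = 21, 22, … the first with gcd(s, 3) = 1 is s = 22, giving 110.

110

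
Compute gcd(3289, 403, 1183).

3289 = 11 · 13 · 23; 403 = 13 · 31; 1183 = 7 · 13²
gcd takes min exponent of each prime: 13 = 13

13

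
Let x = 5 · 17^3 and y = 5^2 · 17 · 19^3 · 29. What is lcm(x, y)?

max exponent per prime: 5^2 · 17^3 · 19^3 · 29 = 24431243575

24431243575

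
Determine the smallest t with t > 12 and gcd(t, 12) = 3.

15

gcd(t, 12) = 3 forces 3 | t; write t = 3s. Then gcd(3s, 3·4) = 3·gcd(s, 4), so need gcd(s, 4) = 1.
3s > 12 gives s ≥ 5. The least s ≥ 5 coprime to 4 is 5, so t = 3·5 = 15.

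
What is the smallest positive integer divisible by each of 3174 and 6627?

7011366

gcd first: 6627 = 2·3174 + 279; 3174 = 11·279 + 105; 279 = 2·105 + 69; 105 = 1·69 + 36; 69 = 1·36 + 33; 36 = 1·33 + 3; 33 = 11·3 + 0 → gcd = 3
lcm = 3174·6627/gcd = 21034098/3 = 7011366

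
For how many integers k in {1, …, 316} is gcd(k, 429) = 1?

178

429 = 3·11·13. Inclusion–exclusion on these primes:
316 − ⌊316/3⌋ − ⌊316/11⌋ − ⌊316/13⌋ + ⌊316/33⌋ + ⌊316/39⌋ + ⌊316/143⌋ − ⌊316/429⌋ = 178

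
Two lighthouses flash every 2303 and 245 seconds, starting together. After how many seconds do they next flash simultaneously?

11515

gcd first: 2303 = 9·245 + 98; 245 = 2·98 + 49; 98 = 2·49 + 0 → gcd = 49
lcm = 2303·245/gcd = 564235/49 = 11515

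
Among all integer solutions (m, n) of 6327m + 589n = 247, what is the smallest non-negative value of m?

10

Reduce mod 589: 6327m ≡ 247 (mod 589). With g = gcd(6327, 589) = 19 dividing 247, divide through: 333m ≡ 13 (mod 31).
Since gcd(333, 31) = 1, m ≡ 13·(333)⁻¹ ≡ 10 (mod 31). Smallest non-negative: 10.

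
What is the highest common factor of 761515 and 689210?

5

761515 = 5 · 17³ · 31
689210 = 2 · 5 · 41³
Common: 5 = 5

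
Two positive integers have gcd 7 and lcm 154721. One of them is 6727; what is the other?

Using pq = gcd(p,q)·lcm(p,q) = 7·154721 = 1083047, we get q = 1083047/6727 = 161.

161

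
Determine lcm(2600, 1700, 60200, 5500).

731731000

2600 = 2³ · 5² · 13; 1700 = 2² · 5² · 17; 60200 = 2³ · 5² · 7 · 43; 5500 = 2² · 5³ · 11
lcm takes max exponent of each prime: 2³ · 5³ · 7 · 11 · 13 · 17 · 43 = 731731000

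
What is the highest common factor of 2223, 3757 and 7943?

gcd(2223, 3757): 3757 = 1·2223 + 1534; 2223 = 1·1534 + 689; 1534 = 2·689 + 156; 689 = 4·156 + 65; 156 = 2·65 + 26; 65 = 2·26 + 13; 26 = 2·13 + 0 → 13
gcd(13, 7943): 7943 = 611·13 + 0 → 13

13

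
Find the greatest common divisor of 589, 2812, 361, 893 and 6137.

19

589 = 19 · 31; 2812 = 2² · 19 · 37; 361 = 19²; 893 = 19 · 47; 6137 = 17 · 19²
gcd takes min exponent of each prime: 19 = 19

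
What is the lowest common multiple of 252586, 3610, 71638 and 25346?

1466207424010

252586 = 2 · 17² · 19 · 23; 3610 = 2 · 5 · 19²; 71638 = 2 · 7² · 17 · 43; 25346 = 2 · 19 · 23 · 29
lcm takes max exponent of each prime: 2 · 5 · 7² · 17² · 19² · 23 · 29 · 43 = 1466207424010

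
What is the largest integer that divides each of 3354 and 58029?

3

3354 = 2 · 3 · 13 · 43
58029 = 3 · 23 · 29²
Common: 3 = 3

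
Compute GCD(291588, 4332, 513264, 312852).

12

291588 = 2² · 3 · 11 · 47²; 4332 = 2² · 3 · 19²; 513264 = 2⁴ · 3 · 17² · 37; 312852 = 2² · 3 · 29² · 31
gcd takes min exponent of each prime: 2² · 3 = 12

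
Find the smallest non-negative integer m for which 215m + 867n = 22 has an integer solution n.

gcd(215, 867) = 1 (Euclid: 867 = 4·215 + 7; 215 = 30·7 + 5; 7 = 1·5 + 2; 5 = 2·2 + 1; 2 = 2·1 + 0), and 1 | 22.
Extended Euclid: 215·(371) + 867·(-92) = 1. Scale by 22: m₀ = 8162.
General solution m = m₀ + 867t; reducing mod 867 gives m = 359 (and n = -89).

359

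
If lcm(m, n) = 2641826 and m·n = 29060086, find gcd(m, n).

gcd·lcm = product, so gcd = 29060086/2641826 = 11.

11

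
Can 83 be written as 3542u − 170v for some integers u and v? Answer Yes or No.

No

By Bézout, 3542u − 170v = 83 has integer solutions iff gcd(3542, 170) | 83.
Euclid: 3542 = 20·170 + 142; 170 = 1·142 + 28; 142 = 5·28 + 2; 28 = 14·2 + 0. gcd = 2; 83 mod 2 = 1. No.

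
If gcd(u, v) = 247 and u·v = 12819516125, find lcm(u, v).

For any two positive integers, gcd × lcm equals their product. Hence lcm = 12819516125 / 247 = 51900875.

51900875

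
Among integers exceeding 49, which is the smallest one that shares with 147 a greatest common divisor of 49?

98

Multiples of 49 above 49: 49·2, 49·3, … . Need the cofactor coprime to 147/49 = 3.
Checking s = 2, 3, … the first with gcd(s, 3) = 1 is s = 2, giving 98.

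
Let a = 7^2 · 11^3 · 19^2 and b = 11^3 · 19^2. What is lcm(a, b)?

max exponent per prime: 7^2 · 11^3 · 19^2 = 23544059

23544059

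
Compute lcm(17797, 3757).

5143333

17797 = 13 · 37²; 3757 = 13 · 17²
max exponents: 13 · 17² · 37² = 5143333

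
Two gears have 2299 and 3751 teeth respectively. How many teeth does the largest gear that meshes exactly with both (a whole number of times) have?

121

2299 = 11² · 19
3751 = 11² · 31
Common: 11² = 121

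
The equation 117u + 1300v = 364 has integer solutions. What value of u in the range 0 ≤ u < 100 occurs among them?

gcd(117, 1300) = 13 (Euclid: 1300 = 11·117 + 13; 117 = 9·13 + 0), and 13 | 364.
Extended Euclid: 117·(-11) + 1300·(1) = 13. Scale by 28: u₀ = -308.
General solution u = u₀ + 100t; reducing mod 100 gives u = 92 (and v = -8).

92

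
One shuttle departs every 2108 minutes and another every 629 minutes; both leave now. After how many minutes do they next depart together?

77996

2108 = 2² · 17 · 31; 629 = 17 · 37
max exponents: 2² · 17 · 31 · 37 = 77996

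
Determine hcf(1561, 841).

1561 = 7 · 223
841 = 29²
Common: 1 = 1

1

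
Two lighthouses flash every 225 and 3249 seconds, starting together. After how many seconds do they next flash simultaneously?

81225

gcd first: 3249 = 14·225 + 99; 225 = 2·99 + 27; 99 = 3·27 + 18; 27 = 1·18 + 9; 18 = 2·9 + 0 → gcd = 9
lcm = 225·3249/gcd = 731025/9 = 81225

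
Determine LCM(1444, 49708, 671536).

158558379568

1444 = 2² · 19²; 49708 = 2² · 17² · 43; 671536 = 2⁴ · 19 · 47²
lcm takes max exponent of each prime: 2⁴ · 17² · 19² · 43 · 47² = 158558379568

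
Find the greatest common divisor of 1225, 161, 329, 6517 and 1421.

gcd(1225, 161): 1225 = 7·161 + 98; 161 = 1·98 + 63; 98 = 1·63 + 35; 63 = 1·35 + 28; 35 = 1·28 + 7; 28 = 4·7 + 0 → 7
gcd(7, 329): 329 = 47·7 + 0 → 7
gcd(7, 6517): 6517 = 931·7 + 0 → 7
gcd(7, 1421): 1421 = 203·7 + 0 → 7

7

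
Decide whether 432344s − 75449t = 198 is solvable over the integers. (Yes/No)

By Bézout, 432344s − 75449t = 198 has integer solutions iff gcd(432344, 75449) | 198.
Euclid: 432344 = 5·75449 + 55099; 75449 = 1·55099 + 20350; 55099 = 2·20350 + 14399; 20350 = 1·14399 + 5951; 14399 = 2·5951 + 2497; 5951 = 2·2497 + 957; 2497 = 2·957 + 583; 957 = 1·583 + 374; 583 = 1·374 + 209; 374 = 1·209 + 165; 209 = 1·165 + 44; 165 = 3·44 + 33; 44 = 1·33 + 11; 33 = 3·11 + 0. gcd = 11; 198 mod 11 = 0. Yes.

Yes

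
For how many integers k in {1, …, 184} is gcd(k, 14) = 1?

14 = 2·7. Inclusion–exclusion on these primes:
184 − ⌊184/2⌋ − ⌊184/7⌋ + ⌊184/14⌋ = 79

79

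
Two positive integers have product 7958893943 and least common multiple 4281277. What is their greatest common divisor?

gcd·lcm = product, so gcd = 7958893943/4281277 = 1859.

1859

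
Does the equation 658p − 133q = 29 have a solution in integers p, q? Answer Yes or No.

By Bézout, 658p − 133q = 29 has integer solutions iff gcd(658, 133) | 29.
Euclid: 658 = 4·133 + 126; 133 = 1·126 + 7; 126 = 18·7 + 0. gcd = 7; 29 mod 7 = 1. No.

No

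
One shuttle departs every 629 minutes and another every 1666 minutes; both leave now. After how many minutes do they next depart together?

61642

629 = 17 · 37; 1666 = 2 · 7² · 17
max exponents: 2 · 7² · 17 · 37 = 61642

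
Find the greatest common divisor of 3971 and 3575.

11

Euclid: 3971 = 1·3575 + 396; 3575 = 9·396 + 11; 396 = 36·11 + 0. Last nonzero remainder: 11.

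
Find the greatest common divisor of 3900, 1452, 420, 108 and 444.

12

3900 = 2² · 3 · 5² · 13; 1452 = 2² · 3 · 11²; 420 = 2² · 3 · 5 · 7; 108 = 2² · 3³; 444 = 2² · 3 · 37
gcd takes min exponent of each prime: 2² · 3 = 12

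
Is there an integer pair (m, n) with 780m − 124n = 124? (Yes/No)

Yes

By Bézout, 780m − 124n = 124 has integer solutions iff gcd(780, 124) | 124.
Euclid: 780 = 6·124 + 36; 124 = 3·36 + 16; 36 = 2·16 + 4; 16 = 4·4 + 0. gcd = 4; 124 mod 4 = 0. Yes.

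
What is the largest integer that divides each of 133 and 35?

7

133 = 7 · 19
35 = 5 · 7
Common: 7 = 7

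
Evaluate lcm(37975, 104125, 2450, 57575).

lcm(37975, 104125) = 37975·104125/gcd = 3954146875/1225 = 3227875
lcm(3227875, 2450) = 3227875·2450/gcd = 7908293750/1225 = 6455750
lcm(6455750, 57575) = 6455750·57575/gcd = 371689806250/1225 = 303420250

303420250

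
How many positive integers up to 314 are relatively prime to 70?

108

70 = 2·5·7. Inclusion–exclusion on these primes:
314 − ⌊314/2⌋ − ⌊314/5⌋ − ⌊314/7⌋ + ⌊314/10⌋ + ⌊314/14⌋ + ⌊314/35⌋ − ⌊314/70⌋ = 108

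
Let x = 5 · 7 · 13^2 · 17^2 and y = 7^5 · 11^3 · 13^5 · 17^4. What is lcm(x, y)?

3468571944034202005

max exponent per prime: 5 · 7^5 · 11^3 · 13^5 · 17^4 = 3468571944034202005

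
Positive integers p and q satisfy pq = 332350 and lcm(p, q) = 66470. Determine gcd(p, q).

5

gcd·lcm = product, so gcd = 332350/66470 = 5.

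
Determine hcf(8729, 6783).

8729 = 7 · 29 · 43
6783 = 3 · 7 · 17 · 19
Common: 7 = 7

7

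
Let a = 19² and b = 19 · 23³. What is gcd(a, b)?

min exponent per shared prime: 19 = 19

19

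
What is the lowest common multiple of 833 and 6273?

307377

gcd first: 6273 = 7·833 + 442; 833 = 1·442 + 391; 442 = 1·391 + 51; 391 = 7·51 + 34; 51 = 1·34 + 17; 34 = 2·17 + 0 → gcd = 17
lcm = 833·6273/gcd = 5225409/17 = 307377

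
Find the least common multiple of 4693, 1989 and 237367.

4693 = 13 · 19²; 1989 = 3² · 13 · 17; 237367 = 13 · 19 · 31²
lcm takes max exponent of each prime: 3² · 13 · 17 · 19² · 31² = 690025869

690025869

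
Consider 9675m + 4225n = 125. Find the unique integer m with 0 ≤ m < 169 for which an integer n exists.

Euclid: 9675 = 2·4225 + 1225; 4225 = 3·1225 + 550; 1225 = 2·550 + 125; 550 = 4·125 + 50; 125 = 2·50 + 25; 50 = 2·25 + 0 → gcd = 25; 125 = 25·5.
Back-substitution yields 9675·(69) + 4225·(-158) = 25, so one solution is m = 69·5 = 345, n = -158·5 = -790.
Solutions in m differ by 4225/25 = 169; the one in [0, 169) is 345 mod 169 = 7.

7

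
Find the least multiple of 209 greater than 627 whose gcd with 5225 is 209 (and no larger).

836

Multiples of 209 above 627: 209·4, 209·5, … . Need the cofactor coprime to 5225/209 = 25.
Checking s = 4, 5, … the first with gcd(s, 25) = 1 is s = 4, giving 836.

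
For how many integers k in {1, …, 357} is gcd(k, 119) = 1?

119 = 7·17. Inclusion–exclusion on these primes:
357 − ⌊357/7⌋ − ⌊357/17⌋ + ⌊357/119⌋ = 288

288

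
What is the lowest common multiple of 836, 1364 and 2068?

1218052

lcm(836, 1364) = 836·1364/gcd = 1140304/44 = 25916
lcm(25916, 2068) = 25916·2068/gcd = 53594288/44 = 1218052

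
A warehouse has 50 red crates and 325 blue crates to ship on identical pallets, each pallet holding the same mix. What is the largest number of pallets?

25

50 = 2 · 5²
325 = 5² · 13
Common: 5² = 25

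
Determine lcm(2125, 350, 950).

2125 = 5³ · 17; 350 = 2 · 5² · 7; 950 = 2 · 5² · 19
lcm takes max exponent of each prime: 2 · 5³ · 7 · 17 · 19 = 565250

565250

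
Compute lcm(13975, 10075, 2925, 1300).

lcm(13975, 10075) = 13975·10075/gcd = 140798125/325 = 433225
lcm(433225, 2925) = 433225·2925/gcd = 1267183125/325 = 3899025
lcm(3899025, 1300) = 3899025·1300/gcd = 5068732500/325 = 15596100

15596100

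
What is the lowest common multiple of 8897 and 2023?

2571233

8897 = 7 · 31 · 41; 2023 = 7 · 17²
max exponents: 7 · 17² · 31 · 41 = 2571233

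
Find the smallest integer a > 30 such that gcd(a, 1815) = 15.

gcd(a, 1815) = 15 forces 15 | a; write a = 15s. Then gcd(15s, 15·121) = 15·gcd(s, 121), so need gcd(s, 121) = 1.
15s > 30 gives s ≥ 3. The least s ≥ 3 coprime to 121 is 3, so a = 15·3 = 45.

45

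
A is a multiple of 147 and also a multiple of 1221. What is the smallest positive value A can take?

147 = 3 · 7²; 1221 = 3 · 11 · 37
max exponents: 3 · 7² · 11 · 37 = 59829

59829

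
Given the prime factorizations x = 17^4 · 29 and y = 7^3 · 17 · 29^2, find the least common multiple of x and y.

24092718223

max exponent per prime: 7^3 · 17^4 · 29^2 = 24092718223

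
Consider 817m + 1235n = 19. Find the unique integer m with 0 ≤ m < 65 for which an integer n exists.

62

gcd(817, 1235) = 19 (Euclid: 1235 = 1·817 + 418; 817 = 1·418 + 399; 418 = 1·399 + 19; 399 = 21·19 + 0), and 19 | 19.
Extended Euclid: 817·(-3) + 1235·(2) = 19. Scale by 1: m₀ = -3.
General solution m = m₀ + 65t; reducing mod 65 gives m = 62 (and n = -41).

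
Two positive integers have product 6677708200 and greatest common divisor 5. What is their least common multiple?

For any two positive integers, gcd × lcm equals their product. Hence lcm = 6677708200 / 5 = 1335541640.

1335541640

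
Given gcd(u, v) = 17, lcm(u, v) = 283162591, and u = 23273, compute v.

206839

Using uv = gcd(u,v)·lcm(u,v) = 17·283162591 = 4813764047, we get v = 4813764047/23273 = 206839.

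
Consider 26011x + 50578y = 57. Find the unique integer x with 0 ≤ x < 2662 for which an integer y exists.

Euclid: 50578 = 1·26011 + 24567; 26011 = 1·24567 + 1444; 24567 = 17·1444 + 19; 1444 = 76·19 + 0 → gcd = 19; 57 = 19·3.
Back-substitution yields 26011·(-35) + 50578·(18) = 19, so one solution is x = -35·3 = -105, y = 18·3 = 54.
Solutions in x differ by 50578/19 = 2662; the one in [0, 2662) is -105 mod 2662 = 2557.

2557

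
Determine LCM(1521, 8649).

1461681

1521 = 3² · 13²; 8649 = 3² · 31²
max exponents: 3² · 13² · 31² = 1461681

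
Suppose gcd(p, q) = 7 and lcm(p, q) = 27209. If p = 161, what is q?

Using pq = gcd(p,q)·lcm(p,q) = 7·27209 = 190463, we get q = 190463/161 = 1183.

1183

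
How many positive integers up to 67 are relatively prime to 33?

41

Prime factors of 33: 3, 11. Count integers ≤ 67 divisible by none of them.
By inclusion–exclusion: 67 − ⌊67/3⌋ − ⌊67/11⌋ + ⌊67/33⌋ = 41.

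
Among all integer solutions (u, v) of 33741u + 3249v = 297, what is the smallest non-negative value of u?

Reduce mod 3249: 33741u ≡ 297 (mod 3249). With g = gcd(33741, 3249) = 9 dividing 297, divide through: 3749u ≡ 33 (mod 361).
Since gcd(3749, 361) = 1, u ≡ 33·(3749)⁻¹ ≡ 34 (mod 361). Smallest non-negative: 34.

34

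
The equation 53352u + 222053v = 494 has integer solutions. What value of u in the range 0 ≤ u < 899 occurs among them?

308

Euclid: 222053 = 4·53352 + 8645; 53352 = 6·8645 + 1482; 8645 = 5·1482 + 1235; 1482 = 1·1235 + 247; 1235 = 5·247 + 0 → gcd = 247; 494 = 247·2.
Back-substitution yields 53352·(154) + 222053·(-37) = 247, so one solution is u = 154·2 = 308, v = -37·2 = -74.
Solutions in u differ by 222053/247 = 899; the one in [0, 899) is 308 mod 899 = 308.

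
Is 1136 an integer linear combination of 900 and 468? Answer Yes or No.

By Bézout, 900s + 468t = 1136 has integer solutions iff gcd(900, 468) | 1136.
Euclid: 900 = 1·468 + 432; 468 = 1·432 + 36; 432 = 12·36 + 0. gcd = 36; 1136 mod 36 = 20. No.

No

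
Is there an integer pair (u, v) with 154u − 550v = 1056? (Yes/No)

Yes

By Bézout, 154u − 550v = 1056 has integer solutions iff gcd(154, 550) | 1056.
Euclid: 550 = 3·154 + 88; 154 = 1·88 + 66; 88 = 1·66 + 22; 66 = 3·22 + 0. gcd = 22; 1056 mod 22 = 0. Yes.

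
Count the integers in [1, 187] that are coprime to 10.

10 = 2·5. Inclusion–exclusion on these primes:
187 − ⌊187/2⌋ − ⌊187/5⌋ + ⌊187/10⌋ = 75

75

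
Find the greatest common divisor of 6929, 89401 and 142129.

169

6929 = 13² · 41; 89401 = 13² · 23²; 142129 = 13² · 29²
gcd takes min exponent of each prime: 13² = 169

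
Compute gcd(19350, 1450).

50

19350 = 2 · 3² · 5² · 43
1450 = 2 · 5² · 29
Common: 2 · 5² = 50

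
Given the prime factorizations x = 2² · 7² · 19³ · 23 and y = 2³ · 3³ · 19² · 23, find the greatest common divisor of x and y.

33212

min exponent per shared prime: 2² · 19² · 23 = 33212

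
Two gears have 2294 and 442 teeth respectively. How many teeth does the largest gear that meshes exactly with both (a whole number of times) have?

2

Euclid: 2294 = 5·442 + 84; 442 = 5·84 + 22; 84 = 3·22 + 18; 22 = 1·18 + 4; 18 = 4·4 + 2; 4 = 2·2 + 0. Last nonzero remainder: 2.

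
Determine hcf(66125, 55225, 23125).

25

gcd(66125, 55225): 66125 = 1·55225 + 10900; 55225 = 5·10900 + 725; 10900 = 15·725 + 25; 725 = 29·25 + 0 → 25
gcd(25, 23125): 23125 = 925·25 + 0 → 25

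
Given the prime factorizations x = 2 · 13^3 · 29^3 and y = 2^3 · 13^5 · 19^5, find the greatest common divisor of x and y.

min exponent per shared prime: 2 · 13^3 = 4394

4394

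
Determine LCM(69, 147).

3381

69 = 3 · 23; 147 = 3 · 7²
max exponents: 3 · 7² · 23 = 3381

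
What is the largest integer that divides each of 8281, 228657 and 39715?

gcd(8281, 228657): 228657 = 27·8281 + 5070; 8281 = 1·5070 + 3211; 5070 = 1·3211 + 1859; 3211 = 1·1859 + 1352; 1859 = 1·1352 + 507; 1352 = 2·507 + 338; 507 = 1·338 + 169; 338 = 2·169 + 0 → 169
gcd(169, 39715): 39715 = 235·169 + 0 → 169

169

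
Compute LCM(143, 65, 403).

lcm(143, 65) = 143·65/gcd = 9295/13 = 715
lcm(715, 403) = 715·403/gcd = 288145/13 = 22165

22165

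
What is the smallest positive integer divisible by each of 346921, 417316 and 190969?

346921 = 19² · 31²; 417316 = 2² · 17² · 19²; 190969 = 19² · 23²
lcm takes max exponent of each prime: 2² · 17² · 19² · 23² · 31² = 212150517604

212150517604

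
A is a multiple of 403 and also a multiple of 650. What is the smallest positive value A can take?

20150

403 = 13 · 31; 650 = 2 · 5² · 13
max exponents: 2 · 5² · 13 · 31 = 20150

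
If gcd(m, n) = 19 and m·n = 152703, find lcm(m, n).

8037

Since gcd(m,n)·lcm(m,n) = mn, lcm = 152703/19 = 8037.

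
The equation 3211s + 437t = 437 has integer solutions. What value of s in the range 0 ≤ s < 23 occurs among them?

Reduce mod 437: 3211s ≡ 437 (mod 437). With g = gcd(3211, 437) = 19 dividing 437, divide through: 169s ≡ 23 (mod 23).
Since gcd(169, 23) = 1, s ≡ 23·(169)⁻¹ ≡ 0 (mod 23). Smallest non-negative: 0.

0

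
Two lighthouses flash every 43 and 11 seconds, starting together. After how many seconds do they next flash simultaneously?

473

43 = 43; 11 = 11
max exponents: 11 · 43 = 473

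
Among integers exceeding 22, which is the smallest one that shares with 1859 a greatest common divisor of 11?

1859 = 11·169. Any a with gcd(a, 1859) = 11 is a multiple of 11, say 11s, with s coprime to 169.
Need s > 22/11, so s ≥ 3. First s ≥ 3 with gcd(s, 169) = 1 is s = 3. Thus a = 11·3 = 33.

33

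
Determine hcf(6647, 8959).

Euclid: 8959 = 1·6647 + 2312; 6647 = 2·2312 + 2023; 2312 = 1·2023 + 289; 2023 = 7·289 + 0. Last nonzero remainder: 289.

289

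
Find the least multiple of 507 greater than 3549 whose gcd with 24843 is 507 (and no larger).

gcd(a, 24843) = 507 forces 507 | a; write a = 507s. Then gcd(507s, 507·49) = 507·gcd(s, 49), so need gcd(s, 49) = 1.
507s > 3549 gives s ≥ 8. The least s ≥ 8 coprime to 49 is 8, so a = 507·8 = 4056.

4056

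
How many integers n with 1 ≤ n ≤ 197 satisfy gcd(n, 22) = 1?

22 = 2·11. Inclusion–exclusion on these primes:
197 − ⌊197/2⌋ − ⌊197/11⌋ + ⌊197/22⌋ = 90

90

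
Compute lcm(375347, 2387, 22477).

375347 = 7 · 29 · 43²; 2387 = 7 · 11 · 31; 22477 = 7 · 13² · 19
lcm takes max exponent of each prime: 7 · 11 · 13² · 19 · 29 · 31 · 43² = 410986572997

410986572997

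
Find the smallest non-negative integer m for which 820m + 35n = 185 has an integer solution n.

3

gcd(820, 35) = 5 (Euclid: 820 = 23·35 + 15; 35 = 2·15 + 5; 15 = 3·5 + 0), and 5 | 185.
Extended Euclid: 820·(-2) + 35·(47) = 5. Scale by 37: m₀ = -74.
General solution m = m₀ + 7t; reducing mod 7 gives m = 3 (and n = -65).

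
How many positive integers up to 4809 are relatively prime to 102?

1509

102 = 2·3·17. Inclusion–exclusion on these primes:
4809 − ⌊4809/2⌋ − ⌊4809/3⌋ − ⌊4809/17⌋ + ⌊4809/6⌋ + ⌊4809/34⌋ + ⌊4809/51⌋ − ⌊4809/102⌋ = 1509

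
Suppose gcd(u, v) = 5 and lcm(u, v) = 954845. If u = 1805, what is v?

u·v = gcd·lcm = 5·954845 = 4774225, so v = 4774225/1805 = 2645.

2645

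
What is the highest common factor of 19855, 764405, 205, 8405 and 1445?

5

gcd(19855, 764405): 764405 = 38·19855 + 9915; 19855 = 2·9915 + 25; 9915 = 396·25 + 15; 25 = 1·15 + 10; 15 = 1·10 + 5; 10 = 2·5 + 0 → 5
gcd(5, 205): 205 = 41·5 + 0 → 5
gcd(5, 8405): 8405 = 1681·5 + 0 → 5
gcd(5, 1445): 1445 = 289·5 + 0 → 5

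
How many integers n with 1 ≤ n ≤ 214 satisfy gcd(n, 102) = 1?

67

Prime factors of 102: 2, 3, 17. Count integers ≤ 214 divisible by none of them.
By inclusion–exclusion: 214 − ⌊214/2⌋ − ⌊214/3⌋ − ⌊214/17⌋ + ⌊214/6⌋ + ⌊214/34⌋ + ⌊214/51⌋ − ⌊214/102⌋ = 67.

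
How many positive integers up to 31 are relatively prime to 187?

28

187 = 11·17. Inclusion–exclusion on these primes:
31 − ⌊31/11⌋ − ⌊31/17⌋ + ⌊31/187⌋ = 28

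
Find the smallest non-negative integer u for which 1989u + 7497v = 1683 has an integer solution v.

Euclid: 7497 = 3·1989 + 1530; 1989 = 1·1530 + 459; 1530 = 3·459 + 153; 459 = 3·153 + 0 → gcd = 153; 1683 = 153·11.
Back-substitution yields 1989·(-15) + 7497·(4) = 153, so one solution is u = -15·11 = -165, v = 4·11 = 44.
Solutions in u differ by 7497/153 = 49; the one in [0, 49) is -165 mod 49 = 31.

31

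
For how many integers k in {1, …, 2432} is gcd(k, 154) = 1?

947

154 = 2·7·11. Inclusion–exclusion on these primes:
2432 − ⌊2432/2⌋ − ⌊2432/7⌋ − ⌊2432/11⌋ + ⌊2432/14⌋ + ⌊2432/22⌋ + ⌊2432/77⌋ − ⌊2432/154⌋ = 947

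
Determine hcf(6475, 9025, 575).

25

6475 = 5² · 7 · 37; 9025 = 5² · 19²; 575 = 5² · 23
gcd takes min exponent of each prime: 5² = 25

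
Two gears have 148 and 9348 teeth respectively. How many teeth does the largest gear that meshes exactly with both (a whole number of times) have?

Euclid: 9348 = 63·148 + 24; 148 = 6·24 + 4; 24 = 6·4 + 0. Last nonzero remainder: 4.

4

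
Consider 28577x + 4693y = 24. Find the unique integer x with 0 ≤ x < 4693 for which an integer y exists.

3349

Euclid: 28577 = 6·4693 + 419; 4693 = 11·419 + 84; 419 = 4·84 + 83; 84 = 1·83 + 1; 83 = 83·1 + 0 → gcd = 1; 24 = 1·24.
Back-substitution yields 28577·(-56) + 4693·(341) = 1, so one solution is x = -56·24 = -1344, y = 341·24 = 8184.
Solutions in x differ by 4693/1 = 4693; the one in [0, 4693) is -1344 mod 4693 = 3349.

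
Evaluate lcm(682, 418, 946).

557194

682 = 2 · 11 · 31; 418 = 2 · 11 · 19; 946 = 2 · 11 · 43
lcm takes max exponent of each prime: 2 · 11 · 19 · 31 · 43 = 557194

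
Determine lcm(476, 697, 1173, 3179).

251814948

476 = 2² · 7 · 17; 697 = 17 · 41; 1173 = 3 · 17 · 23; 3179 = 11 · 17²
lcm takes max exponent of each prime: 2² · 3 · 7 · 11 · 17² · 23 · 41 = 251814948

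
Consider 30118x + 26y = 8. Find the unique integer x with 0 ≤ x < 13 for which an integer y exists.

gcd(30118, 26) = 2 (Euclid: 30118 = 1158·26 + 10; 26 = 2·10 + 6; 10 = 1·6 + 4; 6 = 1·4 + 2; 4 = 2·2 + 0), and 2 | 8.
Extended Euclid: 30118·(-5) + 26·(5792) = 2. Scale by 4: x₀ = -20.
General solution x = x₀ + 13t; reducing mod 13 gives x = 6 (and y = -6950).

6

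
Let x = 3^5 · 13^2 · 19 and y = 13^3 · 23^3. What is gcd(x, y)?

169

min exponent per shared prime: 13^2 = 169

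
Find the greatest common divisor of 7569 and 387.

9

7569 = 3² · 29²
387 = 3² · 43
Common: 3² = 9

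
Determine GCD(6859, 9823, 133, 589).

19

6859 = 19³; 9823 = 11 · 19 · 47; 133 = 7 · 19; 589 = 19 · 31
gcd takes min exponent of each prime: 19 = 19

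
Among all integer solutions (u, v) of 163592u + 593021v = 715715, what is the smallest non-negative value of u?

8

gcd(163592, 593021) = 20449 (Euclid: 593021 = 3·163592 + 102245; 163592 = 1·102245 + 61347; 102245 = 1·61347 + 40898; 61347 = 1·40898 + 20449; 40898 = 2·20449 + 0), and 20449 | 715715.
Extended Euclid: 163592·(11) + 593021·(-3) = 20449. Scale by 35: u₀ = 385.
General solution u = u₀ + 29t; reducing mod 29 gives u = 8 (and v = -1).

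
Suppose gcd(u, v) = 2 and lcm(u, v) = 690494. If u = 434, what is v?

3182

u·v = gcd·lcm = 2·690494 = 1380988, so v = 1380988/434 = 3182.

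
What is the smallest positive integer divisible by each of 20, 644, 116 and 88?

2054360

20 = 2² · 5; 644 = 2² · 7 · 23; 116 = 2² · 29; 88 = 2³ · 11
lcm takes max exponent of each prime: 2³ · 5 · 7 · 11 · 23 · 29 = 2054360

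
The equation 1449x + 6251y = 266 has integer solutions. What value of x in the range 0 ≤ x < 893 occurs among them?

Euclid: 6251 = 4·1449 + 455; 1449 = 3·455 + 84; 455 = 5·84 + 35; 84 = 2·35 + 14; 35 = 2·14 + 7; 14 = 2·7 + 0 → gcd = 7; 266 = 7·38.
Back-substitution yields 1449·(-371) + 6251·(86) = 7, so one solution is x = -371·38 = -14098, y = 86·38 = 3268.
Solutions in x differ by 6251/7 = 893; the one in [0, 893) is -14098 mod 893 = 190.

190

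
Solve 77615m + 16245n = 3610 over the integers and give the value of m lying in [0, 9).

8

Euclid: 77615 = 4·16245 + 12635; 16245 = 1·12635 + 3610; 12635 = 3·3610 + 1805; 3610 = 2·1805 + 0 → gcd = 1805; 3610 = 1805·2.
Back-substitution yields 77615·(4) + 16245·(-19) = 1805, so one solution is m = 4·2 = 8, n = -19·2 = -38.
Solutions in m differ by 16245/1805 = 9; the one in [0, 9) is 8 mod 9 = 8.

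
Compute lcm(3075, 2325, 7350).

9341850

3075 = 3 · 5² · 41; 2325 = 3 · 5² · 31; 7350 = 2 · 3 · 5² · 7²
lcm takes max exponent of each prime: 2 · 3 · 5² · 7² · 31 · 41 = 9341850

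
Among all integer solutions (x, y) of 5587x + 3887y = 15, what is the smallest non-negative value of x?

Euclid: 5587 = 1·3887 + 1700; 3887 = 2·1700 + 487; 1700 = 3·487 + 239; 487 = 2·239 + 9; 239 = 26·9 + 5; 9 = 1·5 + 4; 5 = 1·4 + 1; 4 = 4·1 + 0 → gcd = 1; 15 = 1·15.
Back-substitution yields 5587·(862) + 3887·(-1239) = 1, so one solution is x = 862·15 = 12930, y = -1239·15 = -18585.
Solutions in x differ by 3887/1 = 3887; the one in [0, 3887) is 12930 mod 3887 = 1269.

1269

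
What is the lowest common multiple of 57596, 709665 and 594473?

5742609180

57596 = 2² · 7 · 11² · 17; 709665 = 3 · 5 · 11² · 17 · 23; 594473 = 11² · 17³
lcm takes max exponent of each prime: 2² · 3 · 5 · 7 · 11² · 17³ · 23 = 5742609180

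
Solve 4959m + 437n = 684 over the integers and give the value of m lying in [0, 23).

16

Reduce mod 437: 4959m ≡ 684 (mod 437). With g = gcd(4959, 437) = 19 dividing 684, divide through: 261m ≡ 36 (mod 23).
Since gcd(261, 23) = 1, m ≡ 36·(261)⁻¹ ≡ 16 (mod 23). Smallest non-negative: 16.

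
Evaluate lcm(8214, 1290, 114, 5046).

8214 = 2 · 3 · 37²; 1290 = 2 · 3 · 5 · 43; 114 = 2 · 3 · 19; 5046 = 2 · 3 · 29²
lcm takes max exponent of each prime: 2 · 3 · 5 · 19 · 29² · 37² · 43 = 28219073790

28219073790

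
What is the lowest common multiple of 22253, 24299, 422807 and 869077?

22253 = 7 · 11 · 17²; 24299 = 11 · 47²; 422807 = 7 · 11 · 17² · 19; 869077 = 11 · 41² · 47
lcm takes max exponent of each prime: 7 · 11 · 17² · 19 · 41² · 47² = 1570021494503

1570021494503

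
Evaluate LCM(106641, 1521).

106641 = 3² · 17² · 41; 1521 = 3² · 13²
max exponents: 3² · 13² · 17² · 41 = 18022329

18022329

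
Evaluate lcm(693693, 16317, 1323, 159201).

27796972203

lcm(693693, 16317) = 693693·16317/gcd = 11318988681/441 = 25666641
lcm(25666641, 1323) = 25666641·1323/gcd = 33956966043/441 = 76999923
lcm(76999923, 159201) = 76999923·159201/gcd = 12258464741523/441 = 27796972203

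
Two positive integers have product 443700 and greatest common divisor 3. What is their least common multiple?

For any two positive integers, gcd × lcm equals their product. Hence lcm = 443700 / 3 = 147900.

147900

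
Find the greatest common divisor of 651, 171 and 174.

3

gcd(651, 171): 651 = 3·171 + 138; 171 = 1·138 + 33; 138 = 4·33 + 6; 33 = 5·6 + 3; 6 = 2·3 + 0 → 3
gcd(3, 174): 174 = 58·3 + 0 → 3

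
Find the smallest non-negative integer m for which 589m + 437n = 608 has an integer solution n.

4

Reduce mod 437: 589m ≡ 608 (mod 437). With g = gcd(589, 437) = 19 dividing 608, divide through: 31m ≡ 32 (mod 23).
Since gcd(31, 23) = 1, m ≡ 32·(31)⁻¹ ≡ 4 (mod 23). Smallest non-negative: 4.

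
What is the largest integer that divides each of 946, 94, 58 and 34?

2

946 = 2 · 11 · 43; 94 = 2 · 47; 58 = 2 · 29; 34 = 2 · 17
gcd takes min exponent of each prime: 2 = 2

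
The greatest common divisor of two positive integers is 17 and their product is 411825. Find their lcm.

24225

For any two positive integers, gcd × lcm equals their product. Hence lcm = 411825 / 17 = 24225.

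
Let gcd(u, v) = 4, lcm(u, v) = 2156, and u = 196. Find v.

Using uv = gcd(u,v)·lcm(u,v) = 4·2156 = 8624, we get v = 8624/196 = 44.

44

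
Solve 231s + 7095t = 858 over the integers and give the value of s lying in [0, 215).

188

Euclid: 7095 = 30·231 + 165; 231 = 1·165 + 66; 165 = 2·66 + 33; 66 = 2·33 + 0 → gcd = 33; 858 = 33·26.
Back-substitution yields 231·(-92) + 7095·(3) = 33, so one solution is s = -92·26 = -2392, t = 3·26 = 78.
Solutions in s differ by 7095/33 = 215; the one in [0, 215) is -2392 mod 215 = 188.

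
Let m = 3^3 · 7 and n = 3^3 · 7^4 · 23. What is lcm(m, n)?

max exponent per prime: 3^3 · 7^4 · 23 = 1491021

1491021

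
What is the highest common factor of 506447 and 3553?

506447 = 17 · 31³
3553 = 11 · 17 · 19
Common: 17 = 17

17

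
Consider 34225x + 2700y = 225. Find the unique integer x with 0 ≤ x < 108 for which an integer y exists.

Euclid: 34225 = 12·2700 + 1825; 2700 = 1·1825 + 875; 1825 = 2·875 + 75; 875 = 11·75 + 50; 75 = 1·50 + 25; 50 = 2·25 + 0 → gcd = 25; 225 = 25·9.
Back-substitution yields 34225·(37) + 2700·(-469) = 25, so one solution is x = 37·9 = 333, y = -469·9 = -4221.
Solutions in x differ by 2700/25 = 108; the one in [0, 108) is 333 mod 108 = 9.

9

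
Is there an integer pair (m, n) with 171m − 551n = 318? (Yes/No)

gcd(171, 551): 551 = 3·171 + 38; 171 = 4·38 + 19; 38 = 2·19 + 0 → 19
19 does not divide 318, so a solution does not exist.

No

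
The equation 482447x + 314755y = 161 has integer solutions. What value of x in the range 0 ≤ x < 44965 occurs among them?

gcd(482447, 314755) = 7 (Euclid: 482447 = 1·314755 + 167692; 314755 = 1·167692 + 147063; 167692 = 1·147063 + 20629; 147063 = 7·20629 + 2660; 20629 = 7·2660 + 2009; 2660 = 1·2009 + 651; 2009 = 3·651 + 56; 651 = 11·56 + 35; 56 = 1·35 + 21; 35 = 1·21 + 14; 21 = 1·14 + 7; 14 = 2·7 + 0), and 7 | 161.
Extended Euclid: 482447·(16921) + 314755·(-25936) = 7. Scale by 23: x₀ = 389183.
General solution x = x₀ + 44965t; reducing mod 44965 gives x = 29463 (and y = -45160).

29463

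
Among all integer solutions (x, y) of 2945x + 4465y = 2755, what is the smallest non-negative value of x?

Euclid: 4465 = 1·2945 + 1520; 2945 = 1·1520 + 1425; 1520 = 1·1425 + 95; 1425 = 15·95 + 0 → gcd = 95; 2755 = 95·29.
Back-substitution yields 2945·(-3) + 4465·(2) = 95, so one solution is x = -3·29 = -87, y = 2·29 = 58.
Solutions in x differ by 4465/95 = 47; the one in [0, 47) is -87 mod 47 = 7.

7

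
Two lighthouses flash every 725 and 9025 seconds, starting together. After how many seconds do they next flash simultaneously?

725 = 5² · 29; 9025 = 5² · 19²
max exponents: 5² · 19² · 29 = 261725

261725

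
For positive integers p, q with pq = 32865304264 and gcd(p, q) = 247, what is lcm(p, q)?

Since gcd(p,q)·lcm(p,q) = pq, lcm = 32865304264/247 = 133057912.

133057912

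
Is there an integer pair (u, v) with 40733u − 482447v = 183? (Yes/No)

By Bézout, 40733u − 482447v = 183 has integer solutions iff gcd(40733, 482447) | 183.
Euclid: 482447 = 11·40733 + 34384; 40733 = 1·34384 + 6349; 34384 = 5·6349 + 2639; 6349 = 2·2639 + 1071; 2639 = 2·1071 + 497; 1071 = 2·497 + 77; 497 = 6·77 + 35; 77 = 2·35 + 7; 35 = 5·7 + 0. gcd = 7; 183 mod 7 = 1. No.

No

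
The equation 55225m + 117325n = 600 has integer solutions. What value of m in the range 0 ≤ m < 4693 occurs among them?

Reduce mod 117325: 55225m ≡ 600 (mod 117325). With g = gcd(55225, 117325) = 25 dividing 600, divide through: 2209m ≡ 24 (mod 4693).
Since gcd(2209, 4693) = 1, m ≡ 24·(2209)⁻¹ ≡ 3174 (mod 4693). Smallest non-negative: 3174.

3174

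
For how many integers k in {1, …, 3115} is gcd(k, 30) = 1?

831

Prime factors of 30: 2, 3, 5. Count integers ≤ 3115 divisible by none of them.
By inclusion–exclusion: 3115 − ⌊3115/2⌋ − ⌊3115/3⌋ − ⌊3115/5⌋ + ⌊3115/6⌋ + ⌊3115/10⌋ + ⌊3115/15⌋ − ⌊3115/30⌋ = 831.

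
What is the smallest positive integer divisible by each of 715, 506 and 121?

361790

715 = 5 · 11 · 13; 506 = 2 · 11 · 23; 121 = 11²
lcm takes max exponent of each prime: 2 · 5 · 11² · 13 · 23 = 361790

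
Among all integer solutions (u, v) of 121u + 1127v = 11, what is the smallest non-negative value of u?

205

gcd(121, 1127) = 1 (Euclid: 1127 = 9·121 + 38; 121 = 3·38 + 7; 38 = 5·7 + 3; 7 = 2·3 + 1; 3 = 3·1 + 0), and 1 | 11.
Extended Euclid: 121·(326) + 1127·(-35) = 1. Scale by 11: u₀ = 3586.
General solution u = u₀ + 1127t; reducing mod 1127 gives u = 205 (and v = -22).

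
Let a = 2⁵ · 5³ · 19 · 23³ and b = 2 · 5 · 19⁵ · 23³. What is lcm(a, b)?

max exponent per prime: 2⁵ · 5³ · 19⁵ · 23³ = 120506786132000

120506786132000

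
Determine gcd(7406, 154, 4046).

gcd(7406, 154): 7406 = 48·154 + 14; 154 = 11·14 + 0 → 14
gcd(14, 4046): 4046 = 289·14 + 0 → 14

14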